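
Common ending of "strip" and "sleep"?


Word 1: "strip"
Word 2: "sleep"
Comparing from end:
  Pos -1: 'p' == 'p'
  Pos -2: 'i' != 'e' (stop)
LCS = "p" (length 1)


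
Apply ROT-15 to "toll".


Word: "toll"
Shift: 15
Each letter → (letter + shift) mod 26:
  't' (19) + 15 = 8 → 'i'
  'o' (14) + 15 = 3 → 'd'
  'l' (11) + 15 = 0 → 'a'
  'l' (11) + 15 = 0 → 'a'
Result = "idaa"


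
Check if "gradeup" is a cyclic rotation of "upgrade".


Word: "upgrade", Candidate: "gradeup"
Method: check if candidate is substring of word+word
"upgradeupgrade" contains "gradeup"? Yes
Is rotation = Yes


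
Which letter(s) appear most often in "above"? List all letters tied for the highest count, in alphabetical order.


Word: "above"
Letter counts:
  'a': 1
  'b': 1
  'e': 1
  'o': 1
  'v': 1
Maximum count = 1
Most frequent = 'a', 'b', 'e', 'o', 'v' (1 time each)


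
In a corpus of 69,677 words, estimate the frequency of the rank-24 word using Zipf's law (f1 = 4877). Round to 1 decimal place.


Zipf's law: f(r) = f(1) / r
f(1) = 4877
f(24) = 4877 / 24
= 203.2 occurrences


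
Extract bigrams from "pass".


Word: "pass" (length 4)
Number of bigrams = 4 - 2 + 1 = 3
  Position 0: "pa"
  Position 1: "as"
  Position 2: "ss"
Bigrams = "pa", "as", "ss"


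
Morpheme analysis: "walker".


Word: "walker"
Morphemes: walk | -er
Each morpheme carries meaning
= 2 morphemes


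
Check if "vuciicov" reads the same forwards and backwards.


Word: "vuciicov"
Reversed: "vociicuv"
Forward == Backward? vuciicov != vociicuv
Palindrome = No


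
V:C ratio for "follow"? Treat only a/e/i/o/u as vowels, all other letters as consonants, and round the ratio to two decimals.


Word: "follow"
Vowels (a,e,i,o,u): 2
Consonants: 4
Ratio = 2/4
= 0.50


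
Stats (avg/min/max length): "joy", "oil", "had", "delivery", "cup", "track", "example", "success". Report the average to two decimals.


Lengths: "joy"=3, "oil"=3, "had"=3, "delivery"=8, "cup"=3, "track"=5, "example"=7, "success"=7
Sum = 39, Count = 8
Average = 39/8 = 4.88
= avg=4.88, min=3, max=8


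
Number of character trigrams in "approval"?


Word: "approval" (length 8)
Number of 3-grams = length - 3 + 1 = 8 - 3 + 1
= 6


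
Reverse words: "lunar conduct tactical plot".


Original: "lunar conduct tactical plot"
Words (1..n): lunar | conduct | tactical | plot
Reversed (n..1): plot | tactical | conduct | lunar
Result = "plot tactical conduct lunar"


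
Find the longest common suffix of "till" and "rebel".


Word 1: "till"
Word 2: "rebel"
Comparing from end:
  Pos -1: 'l' == 'l'
  Pos -2: 'l' != 'e' (stop)
LCS = "l" (length 1)


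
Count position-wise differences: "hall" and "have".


Comparing character by character (same length = 4):
  Pos 0: 'h' vs 'h' =
  Pos 1: 'a' vs 'a' =
  Pos 2: 'l' vs 'v' !=
  Pos 3: 'l' vs 'e' !=
Hamming distance = 2


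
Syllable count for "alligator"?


Word: "alligator"
Syllable breakdown: al-li-ga-tor
Counting: 4 parts
= 4 syllables


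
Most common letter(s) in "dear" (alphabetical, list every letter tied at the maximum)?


Word: "dear"
Letter counts:
  'a': 1
  'd': 1
  'e': 1
  'r': 1
Maximum count = 1
Most frequent = 'a', 'd', 'e', 'r' (1 time each)


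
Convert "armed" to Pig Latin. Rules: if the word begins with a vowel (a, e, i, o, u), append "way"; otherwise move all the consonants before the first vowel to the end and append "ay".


Word: "armed"
Starts with vowel → add 'way'
Pig Latin = "armedway"


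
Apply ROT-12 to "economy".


Word: "economy"
Shift: 12
Each letter → (letter + shift) mod 26:
  'e' (4) + 12 = 16 → 'q'
  'c' (2) + 12 = 14 → 'o'
  'o' (14) + 12 = 0 → 'a'
  'n' (13) + 12 = 25 → 'z'
  'o' (14) + 12 = 0 → 'a'
  'm' (12) + 12 = 24 → 'y'
  'y' (24) + 12 = 10 → 'k'
Result = "qoazayk"


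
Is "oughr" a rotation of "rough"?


Word: "rough", Candidate: "oughr"
Method: check if candidate is substring of word+word
"roughrough" contains "oughr"? Yes
Is rotation = Yes


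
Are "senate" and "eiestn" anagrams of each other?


Word 1: "senate" → sorted: aeenst
Word 2: "eiestn" → sorted: eeinst
Same letters? aeenst != eeinst
Anagram = No


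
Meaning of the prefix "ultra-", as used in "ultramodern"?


Prefix: ultra-
Example: ultramodern (ultra- + modern)
Meaning = beyond


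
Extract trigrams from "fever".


Word: "fever" (length 5)
Number of trigrams = 5 - 3 + 1 = 3
  Position 0: "fev"
  Position 1: "eve"
  Position 2: "ver"
Trigrams = "fev", "eve", "ver"


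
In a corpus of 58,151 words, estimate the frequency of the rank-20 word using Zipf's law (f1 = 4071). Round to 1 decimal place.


Zipf's law: f(r) = f(1) / r
f(1) = 4071
f(20) = 4071 / 20
= 203.6 occurrences


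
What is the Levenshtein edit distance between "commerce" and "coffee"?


Word 1: "commerce" (length 8)
Word 2: "coffee" (length 6)
One optimal edit sequence (insert/delete/substitute each cost 1):
  1. keep 'c'
  2. keep 'o'
  3. substitute 'm' -> 'f'  (+1)
  4. substitute 'm' -> 'f'  (+1)
  5. keep 'e'
  6. delete 'r'  (+1)
  7. delete 'c'  (+1)
  8. keep 'e'
Total edit operations: 4
Edit distance = 4


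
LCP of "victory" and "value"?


Word 1: "victory"
Word 2: "value"
Comparing from start:
  Pos 0: 'v' == 'v'
  Pos 1: 'i' != 'a' (stop)
LCP = "v" (length 1)


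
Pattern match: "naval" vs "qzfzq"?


Pattern of "naval": [0, 1, 2, 1, 3]
Pattern of "qzfzq": [0, 1, 2, 1, 0]
Patterns do not match
Same pattern = No


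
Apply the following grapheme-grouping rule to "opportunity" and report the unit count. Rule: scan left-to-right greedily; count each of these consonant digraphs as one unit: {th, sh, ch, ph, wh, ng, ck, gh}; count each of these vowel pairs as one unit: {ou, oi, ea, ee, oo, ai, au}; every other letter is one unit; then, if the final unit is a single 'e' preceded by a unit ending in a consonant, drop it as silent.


Word: "opportunity" (11 letters)
Left-to-right scan:
  (1) 'o' (letter)
  (2) 'p' (letter)
  (3) 'p' (letter)
  (4) 'o' (letter)
  (5) 'r' (letter)
  (6) 't' (letter)
  (7) 'u' (letter)
  (8) 'n' (letter)
  (9) 'i' (letter)
  (10) 't' (letter)
  (11) 'y' (letter)
Units from scan: 11
Sound units = 11 units


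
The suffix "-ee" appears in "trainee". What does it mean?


Suffix: -ee
As in: trainee -> train + -ee
Meaning = one who receives


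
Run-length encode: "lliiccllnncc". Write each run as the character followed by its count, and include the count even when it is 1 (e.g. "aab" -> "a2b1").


String: "lliiccllnncc"
Scanning for consecutive runs:
  'l' x 2
  'i' x 2
  'c' x 2
  'l' x 2
  'n' x 2
  'c' x 2
RLE = "l2i2c2l2n2c2"


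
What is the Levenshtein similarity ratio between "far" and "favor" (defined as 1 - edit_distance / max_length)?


Word 1: "far" (length 3)
Word 2: "favor" (length 5)
One optimal edit sequence:
  1. keep 'f'
  2. keep 'a'
  3. insert 'v'  (+1)
  4. insert 'o'  (+1)
  5. keep 'r'
Edit distance = 2
Max length = max(3, 5) = 5
Similarity = 1 - 2/5
= 0.6000


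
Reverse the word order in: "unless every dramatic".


Original: "unless every dramatic"
Words (1..n): unless | every | dramatic
Reversed (n..1): dramatic | every | unless
Result = "dramatic every unless"


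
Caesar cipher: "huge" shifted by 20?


Word: "huge"
Shift: 20
Each letter → (letter + shift) mod 26:
  'h' (7) + 20 = 1 → 'b'
  'u' (20) + 20 = 14 → 'o'
  'g' (6) + 20 = 0 → 'a'
  'e' (4) + 20 = 24 → 'y'
Result = "boay"


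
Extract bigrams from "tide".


Word: "tide" (length 4)
Number of bigrams = 4 - 2 + 1 = 3
  Position 0: "ti"
  Position 1: "id"
  Position 2: "de"
Bigrams = "ti", "id", "de"


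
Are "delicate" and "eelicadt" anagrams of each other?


Word 1: "delicate" → sorted: acdeeilt
Word 2: "eelicadt" → sorted: acdeeilt
Same letters? acdeeilt == acdeeilt
Anagram = Yes


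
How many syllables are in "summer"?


Word: "summer"
Syllable breakdown: sum / mer
Counting: 2 parts
= 2 syllables


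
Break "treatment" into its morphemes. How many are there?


Word: "treatment"
Morphemes: treat / -ment
Each morpheme carries meaning
= 2 morphemes


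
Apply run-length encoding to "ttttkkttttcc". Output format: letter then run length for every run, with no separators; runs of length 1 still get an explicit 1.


String: "ttttkkttttcc"
Scanning for consecutive runs:
  't' x 4
  'k' x 2
  't' x 4
  'c' x 2
RLE = "t4k2t4c2"


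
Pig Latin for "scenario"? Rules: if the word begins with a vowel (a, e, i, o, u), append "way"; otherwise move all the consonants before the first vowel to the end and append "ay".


Word: "scenario"
Starts with consonant(s) → move to end, add 'ay'
Consonant cluster: "sc"
Pig Latin = "enarioscay"


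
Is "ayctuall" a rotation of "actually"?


Word: "actually", Candidate: "ayctuall"
Method: check if candidate is substring of word+word
"actuallyactually" contains "ayctuall"? No
Is rotation = No


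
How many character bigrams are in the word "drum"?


Word: "drum" (length 4)
Number of 2-grams = length - 2 + 1 = 4 - 2 + 1
= 3


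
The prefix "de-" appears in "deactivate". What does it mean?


Prefix: de-
As in: deactivate -> de- + activate
Meaning = remove / reverse


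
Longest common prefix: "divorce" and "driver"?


Word 1: "divorce"
Word 2: "driver"
Comparing from start:
  Pos 0: 'd' == 'd'
  Pos 1: 'i' != 'r' (stop)
LCP = "d" (length 1)


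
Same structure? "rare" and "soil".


Pattern of "rare": [0, 1, 0, 2]
Pattern of "soil": [0, 1, 2, 3]
Patterns do not match
Same pattern = No


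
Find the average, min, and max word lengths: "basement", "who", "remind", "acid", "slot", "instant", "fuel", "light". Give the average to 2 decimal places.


Lengths: "basement"=8, "who"=3, "remind"=6, "acid"=4, "slot"=4, "instant"=7, "fuel"=4, "light"=5
Sum = 41, Count = 8
Average = 41/8 = 5.13
= avg=5.13, min=3, max=8


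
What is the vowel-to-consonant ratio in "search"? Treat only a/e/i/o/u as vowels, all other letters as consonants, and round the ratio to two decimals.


Word: "search"
Vowels (a,e,i,o,u): 2
Consonants: 4
Ratio = 2/4
= 0.50


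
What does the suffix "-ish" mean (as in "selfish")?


Suffix: -ish
As in: selfish -> self + -ish
Meaning = somewhat / having the qualities of


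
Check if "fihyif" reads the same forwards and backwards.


Word: "fihyif"
Reversed: "fiyhif"
Forward == Backward? fihyif != fiyhif
Palindrome = No


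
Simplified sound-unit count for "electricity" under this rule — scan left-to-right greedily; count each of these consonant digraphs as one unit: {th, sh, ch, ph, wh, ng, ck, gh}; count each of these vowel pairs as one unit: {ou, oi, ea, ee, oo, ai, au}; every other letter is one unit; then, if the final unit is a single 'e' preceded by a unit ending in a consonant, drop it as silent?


Word: "electricity" (11 letters)
Left-to-right scan:
  (1) 'e' (letter)
  (2) 'l' (letter)
  (3) 'e' (letter)
  (4) 'c' (letter)
  (5) 't' (letter)
  (6) 'r' (letter)
  (7) 'i' (letter)
  (8) 'c' (letter)
  (9) 'i' (letter)
  (10) 't' (letter)
  (11) 'y' (letter)
Units from scan: 11
Sound units = 11 units


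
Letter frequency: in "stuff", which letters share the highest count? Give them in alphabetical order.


Word: "stuff"
Letter counts:
  'f': 2
  's': 1
  't': 1
  'u': 1
Maximum count = 2
Most frequent = 'f' (2 times each)


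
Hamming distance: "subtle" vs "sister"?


Comparing character by character (same length = 6):
  Pos 0: 's' vs 's' =
  Pos 1: 'u' vs 'i' !=
  Pos 2: 'b' vs 's' !=
  Pos 3: 't' vs 't' =
  Pos 4: 'l' vs 'e' !=
  Pos 5: 'e' vs 'r' !=
Hamming distance = 4


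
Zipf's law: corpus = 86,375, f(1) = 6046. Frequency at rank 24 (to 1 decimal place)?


Zipf's law: f(r) = f(1) / r
f(1) = 6046
f(24) = 6046 / 24
= 251.9 occurrences


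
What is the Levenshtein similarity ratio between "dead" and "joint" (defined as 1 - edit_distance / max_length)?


Word 1: "dead" (length 4)
Word 2: "joint" (length 5)
One optimal edit sequence:
  1. insert 'j'  (+1)
  2. substitute 'd' -> 'o'  (+1)
  3. substitute 'e' -> 'i'  (+1)
  4. substitute 'a' -> 'n'  (+1)
  5. substitute 'd' -> 't'  (+1)
Edit distance = 5
Max length = max(4, 5) = 5
Similarity = 1 - 5/5
= 0.0000


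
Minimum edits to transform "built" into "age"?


Word 1: "built" (length 5)
Word 2: "age" (length 3)
One optimal edit sequence (insert/delete/substitute each cost 1):
  1. delete 'b'  (+1)
  2. delete 'u'  (+1)
  3. substitute 'i' -> 'a'  (+1)
  4. substitute 'l' -> 'g'  (+1)
  5. substitute 't' -> 'e'  (+1)
Total edit operations: 5
Edit distance = 5


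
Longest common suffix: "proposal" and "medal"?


Word 1: "proposal"
Word 2: "medal"
Comparing from end:
  Pos -1: 'l' == 'l'
  Pos -2: 'a' == 'a'
  Pos -3: 's' != 'd' (stop)
LCS = "al" (length 2)


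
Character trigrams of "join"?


Word: "join" (length 4)
Number of trigrams = 4 - 3 + 1 = 2
  Position 0: "joi"
  Position 1: "oin"
Trigrams = "joi", "oin"


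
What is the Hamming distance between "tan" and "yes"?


Comparing character by character (same length = 3):
  Pos 0: 't' vs 'y' !=
  Pos 1: 'a' vs 'e' !=
  Pos 2: 'n' vs 's' !=
Hamming distance = 3


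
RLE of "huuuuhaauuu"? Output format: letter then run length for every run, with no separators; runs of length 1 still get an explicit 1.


String: "huuuuhaauuu"
Scanning for consecutive runs:
  'h' x 1
  'u' x 4
  'h' x 1
  'a' x 2
  'u' x 3
RLE = "h1u4h1a2u3"


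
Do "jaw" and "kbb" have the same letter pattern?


Pattern of "jaw": [0, 1, 2]
Pattern of "kbb": [0, 1, 1]
Patterns do not match
Same pattern = No


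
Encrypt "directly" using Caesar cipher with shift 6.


Word: "directly"
Shift: 6
Each letter → (letter + shift) mod 26:
  'd' (3) + 6 = 9 → 'j'
  'i' (8) + 6 = 14 → 'o'
  'r' (17) + 6 = 23 → 'x'
  'e' (4) + 6 = 10 → 'k'
  'c' (2) + 6 = 8 → 'i'
  't' (19) + 6 = 25 → 'z'
  'l' (11) + 6 = 17 → 'r'
  'y' (24) + 6 = 4 → 'e'
Result = "joxkizre"


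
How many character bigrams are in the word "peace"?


Word: "peace" (length 5)
Number of 2-grams = length - 2 + 1 = 5 - 2 + 1
= 4


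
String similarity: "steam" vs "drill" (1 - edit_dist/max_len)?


Word 1: "steam" (length 5)
Word 2: "drill" (length 5)
One optimal edit sequence:
  1. substitute 's' -> 'd'  (+1)
  2. substitute 't' -> 'r'  (+1)
  3. substitute 'e' -> 'i'  (+1)
  4. substitute 'a' -> 'l'  (+1)
  5. substitute 'm' -> 'l'  (+1)
Edit distance = 5
Max length = max(5, 5) = 5
Similarity = 1 - 5/5
= 0.0000


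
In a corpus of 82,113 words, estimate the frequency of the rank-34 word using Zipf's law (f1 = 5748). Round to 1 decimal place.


Zipf's law: f(r) = f(1) / r
f(1) = 5748
f(34) = 5748 / 34
= 169.1 occurrences


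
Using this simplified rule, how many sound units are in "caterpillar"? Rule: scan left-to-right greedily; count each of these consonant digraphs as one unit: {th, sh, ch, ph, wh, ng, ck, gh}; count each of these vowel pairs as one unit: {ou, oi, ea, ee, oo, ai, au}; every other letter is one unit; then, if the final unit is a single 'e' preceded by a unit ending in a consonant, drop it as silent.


Word: "caterpillar" (11 letters)
Left-to-right scan:
  [1] 'c' (letter)
  [2] 'a' (letter)
  [3] 't' (letter)
  [4] 'e' (letter)
  [5] 'r' (letter)
  [6] 'p' (letter)
  [7] 'i' (letter)
  [8] 'l' (letter)
  [9] 'l' (letter)
  [10] 'a' (letter)
  [11] 'r' (letter)
Units from scan: 11
Sound units = 11 units


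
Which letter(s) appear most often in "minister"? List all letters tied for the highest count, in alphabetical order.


Word: "minister"
Letter counts:
  'e': 1
  'i': 2
  'm': 1
  'n': 1
  'r': 1
  's': 1
  't': 1
Maximum count = 2
Most frequent = 'i' (2 times each)


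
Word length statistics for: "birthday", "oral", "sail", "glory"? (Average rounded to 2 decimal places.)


Lengths: "birthday"=8, "oral"=4, "sail"=4, "glory"=5
Sum = 21, Count = 4
Average = 21/4 = 5.25
= avg=5.25, min=4, max=8


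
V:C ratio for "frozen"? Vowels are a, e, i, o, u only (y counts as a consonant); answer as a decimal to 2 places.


Word: "frozen"
Vowels (a,e,i,o,u): 2
Consonants: 4
Ratio = 2/4
= 0.50


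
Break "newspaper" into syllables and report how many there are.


Word: "newspaper"
Syllable breakdown: news / pa / per
Counting: 3 parts
= 3 syllables


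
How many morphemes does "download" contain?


Word: "download"
Morphemes: down- / load
Each morpheme carries meaning
= 2 morphemes


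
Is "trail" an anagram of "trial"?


Word 1: "trial" → sorted: ailrt
Word 2: "trail" → sorted: ailrt
Same letters? ailrt == ailrt
Anagram = Yes


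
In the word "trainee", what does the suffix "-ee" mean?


Suffix: -ee
Example: trainee = train + -ee
Meaning = one who receives


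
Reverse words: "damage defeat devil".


Original: "damage defeat devil"
Words (1..n): damage | defeat | devil
Reversed (n..1): devil | defeat | damage
Result = "devil defeat damage"


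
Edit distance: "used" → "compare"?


Word 1: "used" (length 4)
Word 2: "compare" (length 7)
One optimal edit sequence (insert/delete/substitute each cost 1):
  1. insert 'c'  (+1)
  2. insert 'o'  (+1)
  3. insert 'm'  (+1)
  4. substitute 'u' -> 'p'  (+1)
  5. substitute 's' -> 'a'  (+1)
  6. substitute 'e' -> 'r'  (+1)
  7. substitute 'd' -> 'e'  (+1)
Total edit operations: 7
Edit distance = 7


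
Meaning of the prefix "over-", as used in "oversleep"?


Prefix: over-
As in: oversleep -> over- + sleep
Meaning = excessive


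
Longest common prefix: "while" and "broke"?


Word 1: "while"
Word 2: "broke"
Comparing from start:
  Pos 0: 'w' != 'b' (stop)
LCP = "" (length 0)


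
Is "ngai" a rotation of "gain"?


Word: "gain", Candidate: "ngai"
Method: check if candidate is substring of word+word
"gaingain" contains "ngai"? Yes
Is rotation = Yes


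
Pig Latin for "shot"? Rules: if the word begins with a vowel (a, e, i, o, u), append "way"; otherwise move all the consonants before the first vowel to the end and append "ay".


Word: "shot"
Starts with consonant(s) → move to end, add 'ay'
Consonant cluster: "sh"
Pig Latin = "otshay"


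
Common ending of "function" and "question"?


Word 1: "function"
Word 2: "question"
Comparing from end:
  Pos -1: 'n' == 'n'
  Pos -2: 'o' == 'o'
  Pos -3: 'i' == 'i'
  Pos -4: 't' == 't'
  Pos -5: 'c' != 's' (stop)
LCS = "tion" (length 4)


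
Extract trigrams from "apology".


Word: "apology" (length 7)
Number of trigrams = 7 - 3 + 1 = 5
  Position 0: "apo"
  Position 1: "pol"
  Position 2: "olo"
  Position 3: "log"
  Position 4: "ogy"
Trigrams = "apo", "pol", "olo", "log", "ogy"


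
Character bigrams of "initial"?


Word: "initial" (length 7)
Number of bigrams = 7 - 2 + 1 = 6
  Position 0: "in"
  Position 1: "ni"
  Position 2: "it"
  Position 3: "ti"
  Position 4: "ia"
  Position 5: "al"
Bigrams = "in", "ni", "it", "ti", "ia", "al"


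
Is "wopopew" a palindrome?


Word: "wopopew"
Reversed: "wepopow"
Forward == Backward? wopopew != wepopow
Palindrome = No


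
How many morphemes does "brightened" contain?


Word: "brightened"
Morphemes: bright + -en + -ed
Each morpheme carries meaning
= 3 morphemes


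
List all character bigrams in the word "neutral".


Word: "neutral" (length 7)
Number of bigrams = 7 - 2 + 1 = 6
  Position 0: "ne"
  Position 1: "eu"
  Position 2: "ut"
  Position 3: "tr"
  Position 4: "ra"
  Position 5: "al"
Bigrams = "ne", "eu", "ut", "tr", "ra", "al"


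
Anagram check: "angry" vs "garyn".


Word 1: "angry" → sorted: agnry
Word 2: "garyn" → sorted: agnry
Same letters? agnry == agnry
Anagram = Yes


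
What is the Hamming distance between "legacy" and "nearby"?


Comparing character by character (same length = 6):
  Pos 0: 'l' vs 'n' !=
  Pos 1: 'e' vs 'e' =
  Pos 2: 'g' vs 'a' !=
  Pos 3: 'a' vs 'r' !=
  Pos 4: 'c' vs 'b' !=
  Pos 5: 'y' vs 'y' =
Hamming distance = 4


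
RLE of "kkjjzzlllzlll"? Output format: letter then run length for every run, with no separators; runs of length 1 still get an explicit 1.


String: "kkjjzzlllzlll"
Scanning for consecutive runs:
  'k' x 2
  'j' x 2
  'z' x 2
  'l' x 3
  'z' x 1
  'l' x 3
RLE = "k2j2z2l3z1l3"


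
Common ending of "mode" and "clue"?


Word 1: "mode"
Word 2: "clue"
Comparing from end:
  Pos -1: 'e' == 'e'
  Pos -2: 'd' != 'u' (stop)
LCS = "e" (length 1)


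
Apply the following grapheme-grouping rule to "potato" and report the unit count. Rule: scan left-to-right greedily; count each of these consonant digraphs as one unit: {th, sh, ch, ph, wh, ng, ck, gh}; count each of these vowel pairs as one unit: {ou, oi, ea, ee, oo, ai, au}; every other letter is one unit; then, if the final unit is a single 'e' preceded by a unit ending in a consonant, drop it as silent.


Word: "potato" (6 letters)
Left-to-right scan:
  [1] 'p' (letter)
  [2] 'o' (letter)
  [3] 't' (letter)
  [4] 'a' (letter)
  [5] 't' (letter)
  [6] 'o' (letter)
Units from scan: 6
Sound units = 6 units


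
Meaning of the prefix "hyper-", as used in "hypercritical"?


Prefix: hyper-
Example: hypercritical = hyper- + critical
Meaning = over / excessive


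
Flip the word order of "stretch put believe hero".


Original: "stretch put believe hero"
Words (1..n): stretch | put | believe | hero
Reversed (n..1): hero | believe | put | stretch
Result = "hero believe put stretch"


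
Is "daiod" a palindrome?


Word: "daiod"
Reversed: "doiad"
Forward == Backward? daiod != doiad
Palindrome = No


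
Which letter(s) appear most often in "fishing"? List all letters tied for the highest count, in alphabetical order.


Word: "fishing"
Letter counts:
  'f': 1
  'g': 1
  'h': 1
  'i': 2
  'n': 1
  's': 1
Maximum count = 2
Most frequent = 'i' (2 times each)


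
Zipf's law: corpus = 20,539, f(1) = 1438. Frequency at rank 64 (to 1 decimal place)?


Zipf's law: f(r) = f(1) / r
f(1) = 1438
f(64) = 1438 / 64
= 22.5 occurrences


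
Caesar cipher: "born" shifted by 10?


Word: "born"
Shift: 10
Each letter → (letter + shift) mod 26:
  'b' (1) + 10 = 11 → 'l'
  'o' (14) + 10 = 24 → 'y'
  'r' (17) + 10 = 1 → 'b'
  'n' (13) + 10 = 23 → 'x'
Result = "lybx"


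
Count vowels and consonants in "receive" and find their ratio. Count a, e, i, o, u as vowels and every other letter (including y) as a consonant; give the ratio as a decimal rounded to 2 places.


Word: "receive"
Vowels (a,e,i,o,u): 4
Consonants: 3
Ratio = 4/3
= 1.33


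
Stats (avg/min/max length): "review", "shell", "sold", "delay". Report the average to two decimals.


Lengths: "review"=6, "shell"=5, "sold"=4, "delay"=5
Sum = 20, Count = 4
Average = 20/4 = 5.00
= avg=5.00, min=4, max=6


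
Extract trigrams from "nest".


Word: "nest" (length 4)
Number of trigrams = 4 - 3 + 1 = 2
  Position 0: "nes"
  Position 1: "est"
Trigrams = "nes", "est"


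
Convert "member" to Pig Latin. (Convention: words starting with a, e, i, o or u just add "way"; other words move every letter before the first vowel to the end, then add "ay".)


Word: "member"
Starts with consonant(s) → move to end, add 'ay'
Consonant cluster: "m"
Pig Latin = "embermay"


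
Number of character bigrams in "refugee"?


Word: "refugee" (length 7)
Number of 2-grams = length - 2 + 1 = 7 - 2 + 1
= 6


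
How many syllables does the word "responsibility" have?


Word: "responsibility"
Syllable breakdown: re · spon · si · bil · i · ty
Counting: 6 parts
= 6 syllables


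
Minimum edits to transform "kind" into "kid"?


Word 1: "kind" (length 4)
Word 2: "kid" (length 3)
One optimal edit sequence (insert/delete/substitute each cost 1):
  1. keep 'k'
  2. keep 'i'
  3. delete 'n'  (+1)
  4. keep 'd'
Total edit operations: 1
Edit distance = 1


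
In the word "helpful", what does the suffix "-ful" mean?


Suffix: -ful
As in: helpful -> help + -ful
Meaning = full of


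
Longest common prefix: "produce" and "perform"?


Word 1: "produce"
Word 2: "perform"
Comparing from start:
  Pos 0: 'p' == 'p'
  Pos 1: 'r' != 'e' (stop)
LCP = "p" (length 1)


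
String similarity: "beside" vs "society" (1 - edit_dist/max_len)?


Word 1: "beside" (length 6)
Word 2: "society" (length 7)
One optimal edit sequence:
  1. substitute 'b' -> 's'  (+1)
  2. substitute 'e' -> 'o'  (+1)
  3. substitute 's' -> 'c'  (+1)
  4. keep 'i'
  5. insert 'e'  (+1)
  6. substitute 'd' -> 't'  (+1)
  7. substitute 'e' -> 'y'  (+1)
Edit distance = 6
Max length = max(6, 7) = 7
Similarity = 1 - 6/7
= 0.1429


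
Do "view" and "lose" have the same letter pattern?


Pattern of "view": [0, 1, 2, 3]
Pattern of "lose": [0, 1, 2, 3]
Patterns match
Same pattern = Yes


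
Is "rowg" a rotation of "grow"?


Word: "grow", Candidate: "rowg"
Method: check if candidate is substring of word+word
"growgrow" contains "rowg"? Yes
Is rotation = Yes


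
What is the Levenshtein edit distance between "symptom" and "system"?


Word 1: "symptom" (length 7)
Word 2: "system" (length 6)
One optimal edit sequence (insert/delete/substitute each cost 1):
  1. keep 's'
  2. keep 'y'
  3. delete 'm'  (+1)
  4. substitute 'p' -> 's'  (+1)
  5. keep 't'
  6. substitute 'o' -> 'e'  (+1)
  7. keep 'm'
Total edit operations: 3
Edit distance = 3


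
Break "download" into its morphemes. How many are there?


Word: "download"
Morphemes: down- / load
Each morpheme carries meaning
= 2 morphemes


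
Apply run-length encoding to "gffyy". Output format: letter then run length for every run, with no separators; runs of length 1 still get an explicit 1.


String: "gffyy"
Scanning for consecutive runs:
  'g' x 1
  'f' x 2
  'y' x 2
RLE = "g1f2y2"


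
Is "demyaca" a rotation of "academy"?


Word: "academy", Candidate: "demyaca"
Method: check if candidate is substring of word+word
"academyacademy" contains "demyaca"? Yes
Is rotation = Yes


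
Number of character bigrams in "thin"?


Word: "thin" (length 4)
Number of 2-grams = length - 2 + 1 = 4 - 2 + 1
= 3


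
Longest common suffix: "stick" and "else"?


Word 1: "stick"
Word 2: "else"
Comparing from end:
  Pos -1: 'k' != 'e' (stop)
LCS = "" (length 0)


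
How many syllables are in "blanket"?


Word: "blanket"
Syllable breakdown: blan / ket
Counting: 2 parts
= 2 syllables


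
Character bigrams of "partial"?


Word: "partial" (length 7)
Number of bigrams = 7 - 2 + 1 = 6
  Position 0: "pa"
  Position 1: "ar"
  Position 2: "rt"
  Position 3: "ti"
  Position 4: "ia"
  Position 5: "al"
Bigrams = "pa", "ar", "rt", "ti", "ia", "al"


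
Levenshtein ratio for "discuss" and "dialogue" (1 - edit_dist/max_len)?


Word 1: "discuss" (length 7)
Word 2: "dialogue" (length 8)
One optimal edit sequence:
  1. keep 'd'
  2. keep 'i'
  3. insert 'a'  (+1)
  4. substitute 's' -> 'l'  (+1)
  5. substitute 'c' -> 'o'  (+1)
  6. substitute 'u' -> 'g'  (+1)
  7. substitute 's' -> 'u'  (+1)
  8. substitute 's' -> 'e'  (+1)
Edit distance = 6
Max length = max(7, 8) = 8
Similarity = 1 - 6/8
= 0.2500


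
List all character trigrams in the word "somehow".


Word: "somehow" (length 7)
Number of trigrams = 7 - 3 + 1 = 5
  Position 0: "som"
  Position 1: "ome"
  Position 2: "meh"
  Position 3: "eho"
  Position 4: "how"
Trigrams = "som", "ome", "meh", "eho", "how"


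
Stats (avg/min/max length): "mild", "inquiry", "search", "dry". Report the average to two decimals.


Lengths: "mild"=4, "inquiry"=7, "search"=6, "dry"=3
Sum = 20, Count = 4
Average = 20/4 = 5.00
= avg=5.00, min=3, max=7


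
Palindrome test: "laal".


Word: "laal"
Reversed: "laal"
Forward == Backward? laal == laal
Palindrome = Yes


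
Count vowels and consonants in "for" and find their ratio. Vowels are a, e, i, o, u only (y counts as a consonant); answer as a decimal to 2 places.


Word: "for"
Vowels (a,e,i,o,u): 1
Consonants: 2
Ratio = 1/2
= 0.50


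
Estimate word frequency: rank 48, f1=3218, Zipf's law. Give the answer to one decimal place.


Zipf's law: f(r) = f(1) / r
f(1) = 3218
f(48) = 3218 / 48
= 67.0 occurrences


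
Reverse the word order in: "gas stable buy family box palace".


Original: "gas stable buy family box palace"
Words (1..n): gas | stable | buy | family | box | palace
Reversed (n..1): palace | box | family | buy | stable | gas
Result = "palace box family buy stable gas"


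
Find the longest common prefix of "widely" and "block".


Word 1: "widely"
Word 2: "block"
Comparing from start:
  Pos 0: 'w' != 'b' (stop)
LCP = "" (length 0)


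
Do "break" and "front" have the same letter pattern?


Pattern of "break": [0, 1, 2, 3, 4]
Pattern of "front": [0, 1, 2, 3, 4]
Patterns match
Same pattern = Yes


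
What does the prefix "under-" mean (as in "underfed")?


Prefix: under-
Example: underfed (under- + fed)
Meaning = insufficient


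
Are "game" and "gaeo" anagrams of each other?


Word 1: "game" → sorted: aegm
Word 2: "gaeo" → sorted: aego
Same letters? aegm != aego
Anagram = No


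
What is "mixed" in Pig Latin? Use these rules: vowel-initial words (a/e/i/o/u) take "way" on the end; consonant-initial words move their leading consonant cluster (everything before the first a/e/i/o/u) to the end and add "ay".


Word: "mixed"
Starts with consonant(s) → move to end, add 'ay'
Consonant cluster: "m"
Pig Latin = "ixedmay"


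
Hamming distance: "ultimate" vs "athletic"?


Comparing character by character (same length = 8):
  Pos 0: 'u' vs 'a' !=
  Pos 1: 'l' vs 't' !=
  Pos 2: 't' vs 'h' !=
  Pos 3: 'i' vs 'l' !=
  Pos 4: 'm' vs 'e' !=
  Pos 5: 'a' vs 't' !=
  Pos 6: 't' vs 'i' !=
  Pos 7: 'e' vs 'c' !=
Hamming distance = 8


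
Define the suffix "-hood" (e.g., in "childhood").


Suffix: -hood
Example: childhood (child + -hood)
Meaning = state / condition


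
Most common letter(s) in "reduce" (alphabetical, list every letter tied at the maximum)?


Word: "reduce"
Letter counts:
  'c': 1
  'd': 1
  'e': 2
  'r': 1
  'u': 1
Maximum count = 2
Most frequent = 'e' (2 times each)


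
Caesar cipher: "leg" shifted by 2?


Word: "leg"
Shift: 2
Each letter → (letter + shift) mod 26:
  'l' (11) + 2 = 13 → 'n'
  'e' (4) + 2 = 6 → 'g'
  'g' (6) + 2 = 8 → 'i'
Result = "ngi"


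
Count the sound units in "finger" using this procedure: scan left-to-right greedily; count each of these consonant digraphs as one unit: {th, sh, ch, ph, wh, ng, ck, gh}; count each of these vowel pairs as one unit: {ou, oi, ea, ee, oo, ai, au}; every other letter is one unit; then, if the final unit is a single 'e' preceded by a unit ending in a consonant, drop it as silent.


Word: "finger" (6 letters)
Left-to-right scan:
  (1) 'f' (letter)
  (2) 'i' (letter)
  (3) 'ng' (digraph)
  (4) 'e' (letter)
  (5) 'r' (letter)
Units from scan: 5
Sound units = 5 units


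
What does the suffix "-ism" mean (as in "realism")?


Suffix: -ism
As in: realism -> real + -ism
Meaning = belief / practice


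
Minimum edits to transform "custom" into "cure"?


Word 1: "custom" (length 6)
Word 2: "cure" (length 4)
One optimal edit sequence (insert/delete/substitute each cost 1):
  1. keep 'c'
  2. keep 'u'
  3. delete 's'  (+1)
  4. delete 't'  (+1)
  5. substitute 'o' -> 'r'  (+1)
  6. substitute 'm' -> 'e'  (+1)
Total edit operations: 4
Edit distance = 4


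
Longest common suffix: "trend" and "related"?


Word 1: "trend"
Word 2: "related"
Comparing from end:
  Pos -1: 'd' == 'd'
  Pos -2: 'n' != 'e' (stop)
LCS = "d" (length 1)


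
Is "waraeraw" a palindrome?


Word: "waraeraw"
Reversed: "warearaw"
Forward == Backward? waraeraw != warearaw
Palindrome = No


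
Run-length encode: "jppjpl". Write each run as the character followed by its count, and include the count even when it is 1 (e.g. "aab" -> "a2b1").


String: "jppjpl"
Scanning for consecutive runs:
  'j' x 1
  'p' x 2
  'j' x 1
  'p' x 1
  'l' x 1
RLE = "j1p2j1p1l1"


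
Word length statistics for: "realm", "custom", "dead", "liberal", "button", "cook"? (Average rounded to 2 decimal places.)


Lengths: "realm"=5, "custom"=6, "dead"=4, "liberal"=7, "button"=6, "cook"=4
Sum = 32, Count = 6
Average = 32/6 = 5.33
= avg=5.33, min=4, max=7


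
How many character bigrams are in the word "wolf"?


Word: "wolf" (length 4)
Number of 2-grams = length - 2 + 1 = 4 - 2 + 1
= 3


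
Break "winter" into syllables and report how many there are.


Word: "winter"
Syllable breakdown: win · ter
Counting: 2 parts
= 2 syllables


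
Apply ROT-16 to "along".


Word: "along"
Shift: 16
Each letter → (letter + shift) mod 26:
  'a' (0) + 16 = 16 → 'q'
  'l' (11) + 16 = 1 → 'b'
  'o' (14) + 16 = 4 → 'e'
  'n' (13) + 16 = 3 → 'd'
  'g' (6) + 16 = 22 → 'w'
Result = "qbedw"


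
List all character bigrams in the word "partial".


Word: "partial" (length 7)
Number of bigrams = 7 - 2 + 1 = 6
  Position 0: "pa"
  Position 1: "ar"
  Position 2: "rt"
  Position 3: "ti"
  Position 4: "ia"
  Position 5: "al"
Bigrams = "pa", "ar", "rt", "ti", "ia", "al"


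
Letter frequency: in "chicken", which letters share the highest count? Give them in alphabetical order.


Word: "chicken"
Letter counts:
  'c': 2
  'e': 1
  'h': 1
  'i': 1
  'k': 1
  'n': 1
Maximum count = 2
Most frequent = 'c' (2 times each)


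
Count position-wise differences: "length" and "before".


Comparing character by character (same length = 6):
  Pos 0: 'l' vs 'b' !=
  Pos 1: 'e' vs 'e' =
  Pos 2: 'n' vs 'f' !=
  Pos 3: 'g' vs 'o' !=
  Pos 4: 't' vs 'r' !=
  Pos 5: 'h' vs 'e' !=
Hamming distance = 5


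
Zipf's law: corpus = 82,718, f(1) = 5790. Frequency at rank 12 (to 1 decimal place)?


Zipf's law: f(r) = f(1) / r
f(1) = 5790
f(12) = 5790 / 12
= 482.5 occurrences


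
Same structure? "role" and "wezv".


Pattern of "role": [0, 1, 2, 3]
Pattern of "wezv": [0, 1, 2, 3]
Patterns match
Same pattern = Yes


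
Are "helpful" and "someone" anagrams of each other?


Word 1: "helpful" → sorted: efhllpu
Word 2: "someone" → sorted: eemnoos
Same letters? efhllpu != eemnoos
Anagram = No


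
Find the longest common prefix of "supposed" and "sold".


Word 1: "supposed"
Word 2: "sold"
Comparing from start:
  Pos 0: 's' == 's'
  Pos 1: 'u' != 'o' (stop)
LCP = "s" (length 1)


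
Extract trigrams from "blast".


Word: "blast" (length 5)
Number of trigrams = 5 - 3 + 1 = 3
  Position 0: "bla"
  Position 1: "las"
  Position 2: "ast"
Trigrams = "bla", "las", "ast"


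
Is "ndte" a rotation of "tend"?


Word: "tend", Candidate: "ndte"
Method: check if candidate is substring of word+word
"tendtend" contains "ndte"? Yes
Is rotation = Yes


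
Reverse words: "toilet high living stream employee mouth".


Original: "toilet high living stream employee mouth"
Words (1..n): toilet | high | living | stream | employee | mouth
Reversed (n..1): mouth | employee | stream | living | high | toilet
Result = "mouth employee stream living high toilet"


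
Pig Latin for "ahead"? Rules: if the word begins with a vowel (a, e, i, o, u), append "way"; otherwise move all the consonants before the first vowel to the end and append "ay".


Word: "ahead"
Starts with vowel → add 'way'
Pig Latin = "aheadway"


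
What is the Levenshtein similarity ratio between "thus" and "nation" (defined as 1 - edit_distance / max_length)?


Word 1: "thus" (length 4)
Word 2: "nation" (length 6)
One optimal edit sequence:
  1. insert 'n'  (+1)
  2. insert 'a'  (+1)
  3. keep 't'
  4. substitute 'h' -> 'i'  (+1)
  5. substitute 'u' -> 'o'  (+1)
  6. substitute 's' -> 'n'  (+1)
Edit distance = 5
Max length = max(4, 6) = 6
Similarity = 1 - 5/6
= 0.1667


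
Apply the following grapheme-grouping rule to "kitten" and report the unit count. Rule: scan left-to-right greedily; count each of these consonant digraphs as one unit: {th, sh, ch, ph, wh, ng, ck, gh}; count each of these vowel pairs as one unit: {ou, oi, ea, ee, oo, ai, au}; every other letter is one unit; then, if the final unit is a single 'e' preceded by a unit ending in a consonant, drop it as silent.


Word: "kitten" (6 letters)
Left-to-right scan:
  (1) 'k' (letter)
  (2) 'i' (letter)
  (3) 't' (letter)
  (4) 't' (letter)
  (5) 'e' (letter)
  (6) 'n' (letter)
Units from scan: 6
Sound units = 6 units


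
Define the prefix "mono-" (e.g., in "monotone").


Prefix: mono-
Example: monotone = mono- + tone
Meaning = one


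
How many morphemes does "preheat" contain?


Word: "preheat"
Morphemes: pre- + heat
Each morpheme carries meaning
= 2 morphemes


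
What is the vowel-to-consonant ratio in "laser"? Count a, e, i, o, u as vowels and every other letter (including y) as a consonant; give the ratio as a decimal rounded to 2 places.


Word: "laser"
Vowels (a,e,i,o,u): 2
Consonants: 3
Ratio = 2/3
= 0.67


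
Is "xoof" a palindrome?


Word: "xoof"
Reversed: "foox"
Forward == Backward? xoof != foox
Palindrome = No


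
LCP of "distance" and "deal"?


Word 1: "distance"
Word 2: "deal"
Comparing from start:
  Pos 0: 'd' == 'd'
  Pos 1: 'i' != 'e' (stop)
LCP = "d" (length 1)


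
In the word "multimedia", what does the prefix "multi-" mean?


Prefix: multi-
Example: multimedia = multi- + media
Meaning = many


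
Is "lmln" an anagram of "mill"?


Word 1: "mill" → sorted: illm
Word 2: "lmln" → sorted: llmn
Same letters? illm != llmn
Anagram = No


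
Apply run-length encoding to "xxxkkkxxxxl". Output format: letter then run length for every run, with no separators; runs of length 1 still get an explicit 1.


String: "xxxkkkxxxxl"
Scanning for consecutive runs:
  'x' x 3
  'k' x 3
  'x' x 4
  'l' x 1
RLE = "x3k3x4l1"


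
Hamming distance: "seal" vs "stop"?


Comparing character by character (same length = 4):
  Pos 0: 's' vs 's' =
  Pos 1: 'e' vs 't' !=
  Pos 2: 'a' vs 'o' !=
  Pos 3: 'l' vs 'p' !=
Hamming distance = 3


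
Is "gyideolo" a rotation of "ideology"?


Word: "ideology", Candidate: "gyideolo"
Method: check if candidate is substring of word+word
"ideologyideology" contains "gyideolo"? Yes
Is rotation = Yes


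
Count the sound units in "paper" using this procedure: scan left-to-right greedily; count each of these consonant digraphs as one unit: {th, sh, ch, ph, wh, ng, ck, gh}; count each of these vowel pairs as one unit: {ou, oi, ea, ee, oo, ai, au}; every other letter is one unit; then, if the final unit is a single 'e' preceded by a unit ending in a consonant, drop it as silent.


Word: "paper" (5 letters)
Left-to-right scan:
  (1) 'p' (letter)
  (2) 'a' (letter)
  (3) 'p' (letter)
  (4) 'e' (letter)
  (5) 'r' (letter)
Units from scan: 5
Sound units = 5 units


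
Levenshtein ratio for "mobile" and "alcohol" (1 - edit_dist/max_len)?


Word 1: "mobile" (length 6)
Word 2: "alcohol" (length 7)
One optimal edit sequence:
  1. insert 'a'  (+1)
  2. insert 'l'  (+1)
  3. substitute 'm' -> 'c'  (+1)
  4. keep 'o'
  5. substitute 'b' -> 'h'  (+1)
  6. substitute 'i' -> 'o'  (+1)
  7. keep 'l'
  8. delete 'e'  (+1)
Edit distance = 6
Max length = max(6, 7) = 7
Similarity = 1 - 6/7
= 0.1429


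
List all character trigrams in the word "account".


Word: "account" (length 7)
Number of trigrams = 7 - 3 + 1 = 5
  Position 0: "acc"
  Position 1: "cco"
  Position 2: "cou"
  Position 3: "oun"
  Position 4: "unt"
Trigrams = "acc", "cco", "cou", "oun", "unt"


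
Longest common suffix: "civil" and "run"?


Word 1: "civil"
Word 2: "run"
Comparing from end:
  Pos -1: 'l' != 'n' (stop)
LCS = "" (length 0)


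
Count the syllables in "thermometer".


Word: "thermometer"
Syllable breakdown: ther / mom / e / ter
Counting: 4 parts
= 4 syllables


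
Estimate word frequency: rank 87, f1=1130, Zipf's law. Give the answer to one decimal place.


Zipf's law: f(r) = f(1) / r
f(1) = 1130
f(87) = 1130 / 87
= 13.0 occurrences
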